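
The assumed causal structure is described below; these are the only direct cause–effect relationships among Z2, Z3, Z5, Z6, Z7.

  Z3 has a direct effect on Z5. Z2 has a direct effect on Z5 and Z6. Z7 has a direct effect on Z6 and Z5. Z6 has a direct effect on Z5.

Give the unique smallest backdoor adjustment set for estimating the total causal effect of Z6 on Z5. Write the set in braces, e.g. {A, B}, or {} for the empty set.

{Z2, Z7}

Variables eligible for adjustment (non-descendants of Z6, excluding Z6 and Z5): {Z2, Z3, Z7}.
Backdoor paths from Z6 to Z5:
  P1: Z6 <- Z2 -> Z5
  P2: Z6 <- Z7 -> Z5
The empty set is not sufficient: P1 (Z6 <- Z2 -> Z5) has no collider blocking it and no conditioned non-collider, so it is open.
Try {Z2, Z7}:
  P1: blocked at fork node Z2 ∈ conditioning set.
  P2: blocked at fork node Z7 ∈ conditioning set.
{Z2, Z7} contains no descendant of Z6 and blocks every backdoor path.
Every element of {Z2, Z7} is needed (dropping Z2 leaves P1 open; dropping Z7 leaves P2 open), so no proper subset is valid.
Among all size-2 subsets of the eligible variables, only {Z2, Z7} blocks every backdoor path, so it is the unique smallest valid adjustment set.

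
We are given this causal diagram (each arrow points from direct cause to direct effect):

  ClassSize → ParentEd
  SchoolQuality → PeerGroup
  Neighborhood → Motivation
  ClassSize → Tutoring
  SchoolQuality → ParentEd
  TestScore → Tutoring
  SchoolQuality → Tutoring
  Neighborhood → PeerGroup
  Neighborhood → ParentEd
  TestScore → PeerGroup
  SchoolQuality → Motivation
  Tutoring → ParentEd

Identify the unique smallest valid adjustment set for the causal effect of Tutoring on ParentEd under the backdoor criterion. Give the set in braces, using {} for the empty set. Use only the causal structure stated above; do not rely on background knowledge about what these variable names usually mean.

Variables eligible for adjustment (non-descendants of Tutoring, excluding Tutoring and ParentEd): {ClassSize, Motivation, Neighborhood, PeerGroup, SchoolQuality, TestScore}.
Backdoor paths from Tutoring to ParentEd:
  P1: Tutoring <- TestScore -> PeerGroup <- SchoolQuality -> ParentEd
  P2: Tutoring <- TestScore -> PeerGroup <- SchoolQuality -> Motivation <- Neighborhood -> ParentEd
  P3: Tutoring <- TestScore -> PeerGroup <- Neighborhood -> ParentEd
  P4: Tutoring <- TestScore -> PeerGroup <- Neighborhood -> Motivation <- SchoolQuality -> ParentEd
  P5: Tutoring <- SchoolQuality -> ParentEd
  P6: Tutoring <- SchoolQuality -> Motivation <- Neighborhood -> ParentEd
  P7: Tutoring <- SchoolQuality -> PeerGroup <- Neighborhood -> ParentEd
  P8: Tutoring <- ClassSize -> ParentEd
The empty set is not sufficient: P5 (Tutoring <- SchoolQuality -> ParentEd) has no collider blocking it and no conditioned non-collider, so it is open.
Try {ClassSize, SchoolQuality}:
  P1: blocked at collider PeerGroup (neither it nor any descendant is in the conditioning set).
  P2: blocked at collider PeerGroup (neither it nor any descendant is in the conditioning set).
  P3: blocked at collider PeerGroup (neither it nor any descendant is in the conditioning set).
  P4: blocked at collider PeerGroup (neither it nor any descendant is in the conditioning set).
  P5: blocked at fork node SchoolQuality ∈ conditioning set.
  P6: blocked at fork node SchoolQuality ∈ conditioning set.
  P7: blocked at fork node SchoolQuality ∈ conditioning set.
  P8: blocked at fork node ClassSize ∈ conditioning set.
{ClassSize, SchoolQuality} contains no descendant of Tutoring and blocks every backdoor path.
Every element of {ClassSize, SchoolQuality} is needed (dropping ClassSize leaves P8 open; dropping SchoolQuality leaves P5 open), so no proper subset is valid.
Among all size-2 subsets of the eligible variables, only {ClassSize, SchoolQuality} blocks every backdoor path, so it is the unique smallest valid adjustment set.

{ClassSize, SchoolQuality}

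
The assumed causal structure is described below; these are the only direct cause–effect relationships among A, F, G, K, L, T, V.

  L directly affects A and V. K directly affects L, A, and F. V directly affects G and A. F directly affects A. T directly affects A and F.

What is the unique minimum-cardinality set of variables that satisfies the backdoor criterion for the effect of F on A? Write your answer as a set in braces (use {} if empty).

Variables eligible for adjustment (non-descendants of F, excluding F and A): {G, K, L, T, V}.
Backdoor paths from F to A:
  P1: F <- K -> L -> V -> A
  P2: F <- K -> L -> A
  P3: F <- K -> A
  P4: F <- T -> A
The empty set is not sufficient: P1 (F <- K -> L -> V -> A) has no collider blocking it and no conditioned non-collider, so it is open.
Try {K, T}:
  P1: blocked at fork node K ∈ conditioning set.
  P2: blocked at fork node K ∈ conditioning set.
  P3: blocked at fork node K ∈ conditioning set.
  P4: blocked at fork node T ∈ conditioning set.
{K, T} contains no descendant of F and blocks every backdoor path.
Every element of {K, T} is needed (dropping K leaves P1 open; dropping T leaves P4 open), so no proper subset is valid.
Among all size-2 subsets of the eligible variables, only {K, T} blocks every backdoor path, so it is the unique smallest valid adjustment set.

{K, T}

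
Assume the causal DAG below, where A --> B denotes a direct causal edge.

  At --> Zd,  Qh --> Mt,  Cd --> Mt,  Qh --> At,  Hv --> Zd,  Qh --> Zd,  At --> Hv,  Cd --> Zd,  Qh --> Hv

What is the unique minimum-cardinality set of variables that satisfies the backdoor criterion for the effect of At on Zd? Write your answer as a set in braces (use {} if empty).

Variables eligible for adjustment (non-descendants of At, excluding At and Zd): {Cd, Mt, Qh}.
Backdoor paths from At to Zd:
  P1: At <- Qh -> Hv -> Zd
  P2: At <- Qh -> Zd
  P3: At <- Qh -> Mt <- Cd -> Zd
The empty set is not sufficient: P1 (At <- Qh -> Hv -> Zd) has no collider blocking it and no conditioned non-collider, so it is open.
Try {Qh}:
  P1: blocked at fork node Qh ∈ conditioning set.
  P2: blocked at fork node Qh ∈ conditioning set.
  P3: blocked at fork node Qh ∈ conditioning set.
{Qh} contains no descendant of At and blocks every backdoor path.
No other singleton works — e.g. {Cd} leaves P1 open — so {Qh} is the unique smallest valid adjustment set.

{Qh}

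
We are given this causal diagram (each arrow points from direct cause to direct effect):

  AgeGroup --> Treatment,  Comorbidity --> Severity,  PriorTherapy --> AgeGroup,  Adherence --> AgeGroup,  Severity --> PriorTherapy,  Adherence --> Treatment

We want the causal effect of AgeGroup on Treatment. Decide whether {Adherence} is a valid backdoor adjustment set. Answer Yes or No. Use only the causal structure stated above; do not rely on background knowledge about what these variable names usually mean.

Backdoor paths from AgeGroup to Treatment (paths whose first edge points into AgeGroup):
  P1: AgeGroup <- Adherence -> Treatment
Condition 1 (no descendant of AgeGroup in the set): holds — descendants of AgeGroup are {Treatment}; none are in {Adherence}.
Condition 2 (every backdoor path blocked by {Adherence}):
  P1: blocked at fork node Adherence ∈ conditioning set.
{Adherence} satisfies the backdoor criterion.

Yes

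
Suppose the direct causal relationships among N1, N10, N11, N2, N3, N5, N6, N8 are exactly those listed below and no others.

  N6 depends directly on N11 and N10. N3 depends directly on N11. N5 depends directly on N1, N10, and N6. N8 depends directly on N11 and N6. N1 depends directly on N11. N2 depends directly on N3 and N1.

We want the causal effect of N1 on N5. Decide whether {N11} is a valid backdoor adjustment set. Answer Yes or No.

Backdoor paths from N1 to N5 (paths whose first edge points into N1):
  P1: N1 <- N11 -> N6 <- N10 -> N5
  P2: N1 <- N11 -> N6 -> N5
  P3: N1 <- N11 -> N8 <- N6 <- N10 -> N5
  P4: N1 <- N11 -> N8 <- N6 -> N5
Condition 1 (no descendant of N1 in the set): holds — descendants of N1 are {N2, N5}; none are in {N11}.
Condition 2 (every backdoor path blocked by {N11}):
  P1: blocked at fork node N11 ∈ conditioning set.
  P2: blocked at fork node N11 ∈ conditioning set.
  P3: blocked at fork node N11 ∈ conditioning set.
  P4: blocked at fork node N11 ∈ conditioning set.
{N11} satisfies the backdoor criterion.

Yes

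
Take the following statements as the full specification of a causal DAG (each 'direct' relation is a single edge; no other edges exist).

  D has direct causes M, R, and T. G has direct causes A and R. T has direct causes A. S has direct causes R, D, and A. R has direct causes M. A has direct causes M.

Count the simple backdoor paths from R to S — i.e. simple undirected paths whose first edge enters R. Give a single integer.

A backdoor path from R to S is any simple undirected path whose first edge points into R (i.e. leaves R via a parent).
Parents of R: {M}.
Enumerating:
  P1: R <- M -> A -> T -> D -> S
  P2: R <- M -> A -> S
  P3: R <- M -> D <- T <- A -> S
  P4: R <- M -> D -> S
That exhausts the simple backdoor paths. Count: 4.

4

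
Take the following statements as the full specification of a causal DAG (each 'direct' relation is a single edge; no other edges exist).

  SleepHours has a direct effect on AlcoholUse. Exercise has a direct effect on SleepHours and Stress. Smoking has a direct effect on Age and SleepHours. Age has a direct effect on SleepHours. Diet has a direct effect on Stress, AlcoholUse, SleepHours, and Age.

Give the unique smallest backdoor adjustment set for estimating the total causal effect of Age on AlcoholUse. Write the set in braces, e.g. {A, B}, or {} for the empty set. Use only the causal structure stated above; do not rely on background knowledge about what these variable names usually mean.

{Diet, Smoking}

Variables eligible for adjustment (non-descendants of Age, excluding Age and AlcoholUse): {Diet, Exercise, Smoking, Stress}.
Backdoor paths from Age to AlcoholUse:
  P1: Age <- Diet -> SleepHours -> AlcoholUse
  P2: Age <- Diet -> AlcoholUse
  P3: Age <- Diet -> Stress <- Exercise -> SleepHours -> AlcoholUse
  P4: Age <- Smoking -> SleepHours <- Diet -> AlcoholUse
  P5: Age <- Smoking -> SleepHours <- Exercise -> Stress <- Diet -> AlcoholUse
  P6: Age <- Smoking -> SleepHours -> AlcoholUse
The empty set is not sufficient: P1 (Age <- Diet -> SleepHours -> AlcoholUse) has no collider blocking it and no conditioned non-collider, so it is open.
Try {Diet, Smoking}:
  P1: blocked at fork node Diet ∈ conditioning set.
  P2: blocked at fork node Diet ∈ conditioning set.
  P3: blocked at fork node Diet ∈ conditioning set.
  P4: blocked at fork node Smoking ∈ conditioning set.
  P5: blocked at fork node Smoking ∈ conditioning set.
  P6: blocked at fork node Smoking ∈ conditioning set.
{Diet, Smoking} contains no descendant of Age and blocks every backdoor path.
Every element of {Diet, Smoking} is needed (dropping Diet leaves P1 open; dropping Smoking leaves P6 open), so no proper subset is valid.
Among all size-2 subsets of the eligible variables, only {Diet, Smoking} blocks every backdoor path, so it is the unique smallest valid adjustment set.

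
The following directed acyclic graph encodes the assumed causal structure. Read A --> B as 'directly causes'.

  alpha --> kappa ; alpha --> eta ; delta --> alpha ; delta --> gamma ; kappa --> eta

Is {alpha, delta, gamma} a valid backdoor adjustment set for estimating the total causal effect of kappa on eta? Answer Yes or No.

Yes

Backdoor paths from kappa to eta (paths whose first edge points into kappa):
  P1: kappa <- alpha -> eta
Condition 1 (no descendant of kappa in the set): holds — descendants of kappa are {eta}; none are in {alpha, delta, gamma}.
Condition 2 (every backdoor path blocked by {alpha, delta, gamma}):
  P1: blocked at fork node alpha ∈ conditioning set.
{alpha, delta, gamma} satisfies the backdoor criterion.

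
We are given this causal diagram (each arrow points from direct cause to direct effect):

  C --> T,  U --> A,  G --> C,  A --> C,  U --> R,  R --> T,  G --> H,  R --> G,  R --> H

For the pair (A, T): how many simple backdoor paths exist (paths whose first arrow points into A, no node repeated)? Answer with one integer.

3

A backdoor path from A to T is any simple undirected path whose first edge points into A (i.e. leaves A via a parent).
Parents of A: {U}.
Enumerating:
  P1: A <- U -> R -> G -> C -> T
  P2: A <- U -> R -> H <- G -> C -> T
  P3: A <- U -> R -> T
That exhausts the simple backdoor paths. Count: 3.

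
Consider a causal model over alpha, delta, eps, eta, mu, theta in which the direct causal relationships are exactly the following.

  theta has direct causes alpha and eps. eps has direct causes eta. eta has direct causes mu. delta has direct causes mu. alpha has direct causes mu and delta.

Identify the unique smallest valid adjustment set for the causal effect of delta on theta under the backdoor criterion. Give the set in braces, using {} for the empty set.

{mu}

Variables eligible for adjustment (non-descendants of delta, excluding delta and theta): {eps, eta, mu}.
Backdoor paths from delta to theta:
  P1: delta <- mu -> alpha -> theta
  P2: delta <- mu -> eta -> eps -> theta
The empty set is not sufficient: P1 (delta <- mu -> alpha -> theta) has no collider blocking it and no conditioned non-collider, so it is open.
Try {mu}:
  P1: blocked at fork node mu ∈ conditioning set.
  P2: blocked at fork node mu ∈ conditioning set.
{mu} contains no descendant of delta and blocks every backdoor path.
No other singleton works — e.g. {eta} leaves P1 open — so {mu} is the unique smallest valid adjustment set.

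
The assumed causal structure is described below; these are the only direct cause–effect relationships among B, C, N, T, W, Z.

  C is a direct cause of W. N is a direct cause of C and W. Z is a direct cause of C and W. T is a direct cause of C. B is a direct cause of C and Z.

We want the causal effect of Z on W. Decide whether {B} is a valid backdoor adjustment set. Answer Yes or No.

Backdoor paths from Z to W (paths whose first edge points into Z):
  P1: Z <- B -> C <- N -> W
  P2: Z <- B -> C -> W
Condition 1 (no descendant of Z in the set): holds — descendants of Z are {C, W}; none are in {B}.
Condition 2 (every backdoor path blocked by {B}):
  P1: blocked at fork node B ∈ conditioning set.
  P2: blocked at fork node B ∈ conditioning set.
{B} satisfies the backdoor criterion.

Yes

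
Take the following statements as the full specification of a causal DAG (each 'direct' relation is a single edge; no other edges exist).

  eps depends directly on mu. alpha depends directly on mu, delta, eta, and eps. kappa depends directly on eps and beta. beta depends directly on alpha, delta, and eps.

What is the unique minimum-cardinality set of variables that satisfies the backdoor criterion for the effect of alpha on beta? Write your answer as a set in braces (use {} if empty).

{delta, eps}

Variables eligible for adjustment (non-descendants of alpha, excluding alpha and beta): {delta, eps, eta, mu}.
Backdoor paths from alpha to beta:
  P1: alpha <- mu -> eps -> beta
  P2: alpha <- mu -> eps -> kappa <- beta
  P3: alpha <- delta -> beta
  P4: alpha <- eps -> beta
  P5: alpha <- eps -> kappa <- beta
The empty set is not sufficient: P1 (alpha <- mu -> eps -> beta) has no collider blocking it and no conditioned non-collider, so it is open.
Try {delta, eps}:
  P1: blocked at chain node eps ∈ conditioning set.
  P2: blocked at chain node eps ∈ conditioning set.
  P3: blocked at fork node delta ∈ conditioning set.
  P4: blocked at fork node eps ∈ conditioning set.
  P5: blocked at fork node eps ∈ conditioning set.
{delta, eps} contains no descendant of alpha and blocks every backdoor path.
Every element of {delta, eps} is needed (dropping delta leaves P3 open; dropping eps leaves P1 open), so no proper subset is valid.
Among all size-2 subsets of the eligible variables, only {delta, eps} blocks every backdoor path, so it is the unique smallest valid adjustment set.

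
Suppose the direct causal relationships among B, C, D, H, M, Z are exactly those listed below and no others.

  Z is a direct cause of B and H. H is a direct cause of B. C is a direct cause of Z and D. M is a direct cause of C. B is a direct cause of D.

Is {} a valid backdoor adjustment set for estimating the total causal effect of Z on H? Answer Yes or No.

Backdoor paths from Z to H (paths whose first edge points into Z):
  P1: Z <- C -> D <- B <- H
Condition 1 (no descendant of Z in the set): holds — descendants of Z are {B, D, H}; none are in {}.
Condition 2 (every backdoor path blocked by {}):
  P1: blocked at collider D (neither it nor any descendant is in the conditioning set).
{} satisfies the backdoor criterion.

Yes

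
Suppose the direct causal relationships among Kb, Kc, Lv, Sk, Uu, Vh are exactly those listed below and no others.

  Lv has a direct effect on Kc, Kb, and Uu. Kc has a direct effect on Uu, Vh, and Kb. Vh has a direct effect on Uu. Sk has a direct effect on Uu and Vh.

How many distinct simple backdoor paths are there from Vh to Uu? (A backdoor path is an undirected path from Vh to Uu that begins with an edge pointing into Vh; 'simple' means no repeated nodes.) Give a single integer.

4

A backdoor path from Vh to Uu is any simple undirected path whose first edge points into Vh (i.e. leaves Vh via a parent).
Parents of Vh: {Kc, Sk}.
Enumerating:
  P1: Vh <- Sk -> Uu
  P2: Vh <- Kc <- Lv -> Uu
  P3: Vh <- Kc -> Kb <- Lv -> Uu
  P4: Vh <- Kc -> Uu
That exhausts the simple backdoor paths. Count: 4.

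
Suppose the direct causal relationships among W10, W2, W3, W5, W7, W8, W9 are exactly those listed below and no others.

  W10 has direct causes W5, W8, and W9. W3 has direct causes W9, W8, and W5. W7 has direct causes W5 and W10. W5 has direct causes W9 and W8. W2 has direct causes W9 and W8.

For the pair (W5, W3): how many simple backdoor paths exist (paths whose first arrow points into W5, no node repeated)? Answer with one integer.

A backdoor path from W5 to W3 is any simple undirected path whose first edge points into W5 (i.e. leaves W5 via a parent).
Parents of W5: {W8, W9}.
Enumerating:
  P1: W5 <- W8 -> W2 <- W9 -> W3
  P2: W5 <- W8 -> W10 <- W9 -> W3
  P3: W5 <- W8 -> W3
  P4: W5 <- W9 -> W2 <- W8 -> W3
  P5: W5 <- W9 -> W10 <- W8 -> W3
  P6: W5 <- W9 -> W3
That exhausts the simple backdoor paths. Count: 6.

6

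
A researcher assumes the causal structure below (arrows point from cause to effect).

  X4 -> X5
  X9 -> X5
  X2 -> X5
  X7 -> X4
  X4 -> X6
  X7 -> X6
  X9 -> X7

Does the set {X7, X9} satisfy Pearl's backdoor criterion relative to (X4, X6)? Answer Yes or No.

Yes

Backdoor paths from X4 to X6 (paths whose first edge points into X4):
  P1: X4 <- X7 -> X6
Condition 1 (no descendant of X4 in the set): holds — descendants of X4 are {X5, X6}; none are in {X7, X9}.
Condition 2 (every backdoor path blocked by {X7, X9}):
  P1: blocked at fork node X7 ∈ conditioning set.
{X7, X9} satisfies the backdoor criterion.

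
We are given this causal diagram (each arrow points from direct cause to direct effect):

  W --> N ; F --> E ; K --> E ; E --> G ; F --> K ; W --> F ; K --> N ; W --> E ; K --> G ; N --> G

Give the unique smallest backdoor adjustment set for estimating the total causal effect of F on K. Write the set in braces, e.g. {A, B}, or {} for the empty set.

Variables eligible for adjustment (non-descendants of F, excluding F and K): {W}.
Backdoor paths from F to K:
  P1: F <- W -> N <- K
  P2: F <- W -> N -> G <- K
  P3: F <- W -> N -> G <- E <- K
  P4: F <- W -> E <- K
  P5: F <- W -> E -> G <- K
  P6: F <- W -> E -> G <- N <- K
Each backdoor path contains an unconditioned collider, so every path is already blocked with the empty conditioning set:
  P1: blocked at collider N (neither it nor any descendant is in the conditioning set).
  P2: blocked at collider G (neither it nor any descendant is in the conditioning set).
  P3: blocked at collider G (neither it nor any descendant is in the conditioning set).
  P4: blocked at collider E (neither it nor any descendant is in the conditioning set).
  P5: blocked at collider G (neither it nor any descendant is in the conditioning set).
  P6: blocked at collider G (neither it nor any descendant is in the conditioning set).
The empty set is therefore the unique smallest valid set.

{}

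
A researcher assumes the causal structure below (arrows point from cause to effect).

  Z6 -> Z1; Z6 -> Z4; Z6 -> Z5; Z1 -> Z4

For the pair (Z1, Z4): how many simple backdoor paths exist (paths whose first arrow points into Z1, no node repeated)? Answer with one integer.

1

A backdoor path from Z1 to Z4 is any simple undirected path whose first edge points into Z1 (i.e. leaves Z1 via a parent).
Parents of Z1: {Z6}.
Enumerating:
  P1: Z1 <- Z6 -> Z4
That exhausts the simple backdoor paths. Count: 1.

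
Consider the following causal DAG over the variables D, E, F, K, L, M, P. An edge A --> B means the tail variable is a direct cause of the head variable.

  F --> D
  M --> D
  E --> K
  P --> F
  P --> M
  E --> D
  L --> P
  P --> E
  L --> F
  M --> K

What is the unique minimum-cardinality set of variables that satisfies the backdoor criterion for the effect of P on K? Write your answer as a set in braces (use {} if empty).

Variables eligible for adjustment (non-descendants of P, excluding P and K): {L}.
Backdoor paths from P to K:
  P1: P <- L -> F -> D <- E -> K
  P2: P <- L -> F -> D <- M -> K
Each backdoor path contains an unconditioned collider, so every path is already blocked with the empty conditioning set:
  P1: blocked at collider D (neither it nor any descendant is in the conditioning set).
  P2: blocked at collider D (neither it nor any descendant is in the conditioning set).
The empty set is therefore the unique smallest valid set.

{}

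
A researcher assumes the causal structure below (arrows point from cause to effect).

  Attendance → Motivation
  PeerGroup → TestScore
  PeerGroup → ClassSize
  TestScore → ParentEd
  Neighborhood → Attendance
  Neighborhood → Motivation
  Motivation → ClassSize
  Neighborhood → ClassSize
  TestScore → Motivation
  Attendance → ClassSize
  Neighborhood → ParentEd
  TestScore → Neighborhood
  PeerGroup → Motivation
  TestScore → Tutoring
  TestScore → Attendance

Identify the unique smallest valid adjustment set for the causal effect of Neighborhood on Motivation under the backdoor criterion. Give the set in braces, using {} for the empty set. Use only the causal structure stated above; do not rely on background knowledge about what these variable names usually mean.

Variables eligible for adjustment (non-descendants of Neighborhood, excluding Neighborhood and Motivation): {PeerGroup, TestScore, Tutoring}.
Backdoor paths from Neighborhood to Motivation:
  P1: Neighborhood <- TestScore <- PeerGroup -> Motivation
  P2: Neighborhood <- TestScore <- PeerGroup -> ClassSize <- Attendance -> Motivation
  P3: Neighborhood <- TestScore <- PeerGroup -> ClassSize <- Motivation
  P4: Neighborhood <- TestScore -> Attendance -> Motivation
  P5: Neighborhood <- TestScore -> Attendance -> ClassSize <- PeerGroup -> Motivation
  P6: Neighborhood <- TestScore -> Attendance -> ClassSize <- Motivation
  P7: Neighborhood <- TestScore -> Motivation
The empty set is not sufficient: P1 (Neighborhood <- TestScore <- PeerGroup -> Motivation) has no collider blocking it and no conditioned non-collider, so it is open.
Try {TestScore}:
  P1: blocked at chain node TestScore ∈ conditioning set.
  P2: blocked at chain node TestScore ∈ conditioning set.
  P3: blocked at chain node TestScore ∈ conditioning set.
  P4: blocked at fork node TestScore ∈ conditioning set.
  P5: blocked at fork node TestScore ∈ conditioning set.
  P6: blocked at fork node TestScore ∈ conditioning set.
  P7: blocked at fork node TestScore ∈ conditioning set.
{TestScore} contains no descendant of Neighborhood and blocks every backdoor path.
No other singleton works — e.g. {PeerGroup} leaves P4 open — so {TestScore} is the unique smallest valid adjustment set.

{TestScore}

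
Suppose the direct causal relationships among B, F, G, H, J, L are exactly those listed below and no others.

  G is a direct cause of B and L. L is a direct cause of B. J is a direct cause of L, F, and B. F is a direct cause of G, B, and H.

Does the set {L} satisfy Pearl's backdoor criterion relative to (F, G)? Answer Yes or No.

Backdoor paths from F to G (paths whose first edge points into F):
  P1: F <- J -> L <- G
  P2: F <- J -> L -> B <- G
  P3: F <- J -> B <- G
  P4: F <- J -> B <- L <- G
Condition 1 (no descendant of F in the set): FAILS — L is a descendant of F.
Condition 2 (every backdoor path blocked by {L}):
  P1: open — collider(s) L are conditioned on (or have a conditioned descendant) and no non-collider on the path is in the set.
  P2: blocked at chain node L ∈ conditioning set.
  P3: blocked at collider B (neither it nor any descendant is in the conditioning set).
  P4: blocked at collider B (neither it nor any descendant is in the conditioning set).
{L} does not satisfy the backdoor criterion.

No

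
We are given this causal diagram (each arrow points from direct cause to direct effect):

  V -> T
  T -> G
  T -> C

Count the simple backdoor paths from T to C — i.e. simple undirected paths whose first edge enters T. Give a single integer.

A backdoor path from T to C is any simple undirected path whose first edge points into T (i.e. leaves T via a parent).
Parents of T: {V}.
No simple path from any parent of T reaches C without revisiting T, so there are no backdoor paths.

0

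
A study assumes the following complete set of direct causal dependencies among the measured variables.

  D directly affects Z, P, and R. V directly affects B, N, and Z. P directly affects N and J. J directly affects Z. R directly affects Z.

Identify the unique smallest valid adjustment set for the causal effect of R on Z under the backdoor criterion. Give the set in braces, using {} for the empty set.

Variables eligible for adjustment (non-descendants of R, excluding R and Z): {B, D, J, N, P, V}.
Backdoor paths from R to Z:
  P1: R <- D -> P -> N <- V -> Z
  P2: R <- D -> P -> J -> Z
  P3: R <- D -> Z
The empty set is not sufficient: P2 (R <- D -> P -> J -> Z) has no collider blocking it and no conditioned non-collider, so it is open.
Try {D}:
  P1: blocked at fork node D ∈ conditioning set.
  P2: blocked at fork node D ∈ conditioning set.
  P3: blocked at fork node D ∈ conditioning set.
{D} contains no descendant of R and blocks every backdoor path.
No other singleton works — e.g. {V} leaves P2 open — so {D} is the unique smallest valid adjustment set.

{D}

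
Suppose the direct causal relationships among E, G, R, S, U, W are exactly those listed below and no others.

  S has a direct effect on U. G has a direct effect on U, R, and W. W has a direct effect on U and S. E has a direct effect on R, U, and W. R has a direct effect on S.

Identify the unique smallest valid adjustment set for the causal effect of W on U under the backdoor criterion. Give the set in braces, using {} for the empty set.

{E, G}

Variables eligible for adjustment (non-descendants of W, excluding W and U): {E, G, R}.
Backdoor paths from W to U:
  P1: W <- G -> R <- E -> U
  P2: W <- G -> R -> S -> U
  P3: W <- G -> U
  P4: W <- E -> R <- G -> U
  P5: W <- E -> R -> S -> U
  P6: W <- E -> U
The empty set is not sufficient: P2 (W <- G -> R -> S -> U) has no collider blocking it and no conditioned non-collider, so it is open.
Try {E, G}:
  P1: blocked at fork node G ∈ conditioning set.
  P2: blocked at fork node G ∈ conditioning set.
  P3: blocked at fork node G ∈ conditioning set.
  P4: blocked at fork node E ∈ conditioning set.
  P5: blocked at fork node E ∈ conditioning set.
  P6: blocked at fork node E ∈ conditioning set.
{E, G} contains no descendant of W and blocks every backdoor path.
Every element of {E, G} is needed (dropping E leaves P5 open; dropping G leaves P2 open), so no proper subset is valid.
Among all size-2 subsets of the eligible variables, only {E, G} blocks every backdoor path, so it is the unique smallest valid adjustment set.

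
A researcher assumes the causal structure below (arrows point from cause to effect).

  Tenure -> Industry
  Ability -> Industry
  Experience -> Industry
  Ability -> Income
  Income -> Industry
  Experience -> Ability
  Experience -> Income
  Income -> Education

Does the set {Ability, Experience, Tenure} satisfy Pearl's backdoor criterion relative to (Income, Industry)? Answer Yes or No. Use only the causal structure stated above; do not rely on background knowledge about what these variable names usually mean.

Backdoor paths from Income to Industry (paths whose first edge points into Income):
  P1: Income <- Experience -> Ability -> Industry
  P2: Income <- Experience -> Industry
  P3: Income <- Ability <- Experience -> Industry
  P4: Income <- Ability -> Industry
Condition 1 (no descendant of Income in the set): holds — descendants of Income are {Education, Industry}; none are in {Ability, Experience, Tenure}.
Condition 2 (every backdoor path blocked by {Ability, Experience, Tenure}):
  P1: blocked at fork node Experience ∈ conditioning set.
  P2: blocked at fork node Experience ∈ conditioning set.
  P3: blocked at chain node Ability ∈ conditioning set.
  P4: blocked at fork node Ability ∈ conditioning set.
{Ability, Experience, Tenure} satisfies the backdoor criterion.

Yes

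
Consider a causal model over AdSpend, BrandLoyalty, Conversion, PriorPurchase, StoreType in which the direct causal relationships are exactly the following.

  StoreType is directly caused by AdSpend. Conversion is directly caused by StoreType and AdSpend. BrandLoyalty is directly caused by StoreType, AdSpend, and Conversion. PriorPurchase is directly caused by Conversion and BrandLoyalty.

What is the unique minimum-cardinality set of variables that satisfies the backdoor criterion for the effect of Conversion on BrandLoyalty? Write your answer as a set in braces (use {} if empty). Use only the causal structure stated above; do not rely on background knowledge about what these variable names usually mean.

Variables eligible for adjustment (non-descendants of Conversion, excluding Conversion and BrandLoyalty): {AdSpend, StoreType}.
Backdoor paths from Conversion to BrandLoyalty:
  P1: Conversion <- AdSpend -> StoreType -> BrandLoyalty
  P2: Conversion <- AdSpend -> BrandLoyalty
  P3: Conversion <- StoreType <- AdSpend -> BrandLoyalty
  P4: Conversion <- StoreType -> BrandLoyalty
The empty set is not sufficient: P1 (Conversion <- AdSpend -> StoreType -> BrandLoyalty) has no collider blocking it and no conditioned non-collider, so it is open.
Try {AdSpend, StoreType}:
  P1: blocked at fork node AdSpend ∈ conditioning set.
  P2: blocked at fork node AdSpend ∈ conditioning set.
  P3: blocked at chain node StoreType ∈ conditioning set.
  P4: blocked at fork node StoreType ∈ conditioning set.
{AdSpend, StoreType} contains no descendant of Conversion and blocks every backdoor path.
Every element of {AdSpend, StoreType} is needed (dropping AdSpend leaves P2 open; dropping StoreType leaves P4 open), so no proper subset is valid.
Among all size-2 subsets of the eligible variables, only {AdSpend, StoreType} blocks every backdoor path, so it is the unique smallest valid adjustment set.

{AdSpend, StoreType}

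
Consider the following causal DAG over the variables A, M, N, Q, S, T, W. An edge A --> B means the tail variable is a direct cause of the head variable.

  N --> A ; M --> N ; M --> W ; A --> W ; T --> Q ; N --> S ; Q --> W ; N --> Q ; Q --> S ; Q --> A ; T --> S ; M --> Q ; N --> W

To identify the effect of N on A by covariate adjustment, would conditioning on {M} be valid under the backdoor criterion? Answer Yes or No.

Backdoor paths from N to A (paths whose first edge points into N):
  P1: N <- M -> Q -> A
  P2: N <- M -> Q -> W <- A
  P3: N <- M -> W <- Q -> A
  P4: N <- M -> W <- A
Condition 1 (no descendant of N in the set): holds — descendants of N are {A, Q, S, W}; none are in {M}.
Condition 2 (every backdoor path blocked by {M}):
  P1: blocked at fork node M ∈ conditioning set.
  P2: blocked at fork node M ∈ conditioning set.
  P3: blocked at fork node M ∈ conditioning set.
  P4: blocked at fork node M ∈ conditioning set.
{M} satisfies the backdoor criterion.

Yes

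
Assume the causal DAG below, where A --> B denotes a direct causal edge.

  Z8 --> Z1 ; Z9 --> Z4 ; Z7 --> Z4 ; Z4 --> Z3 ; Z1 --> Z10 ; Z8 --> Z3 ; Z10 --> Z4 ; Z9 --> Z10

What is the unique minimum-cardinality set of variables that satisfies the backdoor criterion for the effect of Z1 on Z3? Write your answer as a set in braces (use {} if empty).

{Z8}

Variables eligible for adjustment (non-descendants of Z1, excluding Z1 and Z3): {Z7, Z8, Z9}.
Backdoor paths from Z1 to Z3:
  P1: Z1 <- Z8 -> Z3
The empty set is not sufficient: P1 (Z1 <- Z8 -> Z3) has no collider blocking it and no conditioned non-collider, so it is open.
Try {Z8}:
  P1: blocked at fork node Z8 ∈ conditioning set.
{Z8} contains no descendant of Z1 and blocks every backdoor path.
No other singleton works — e.g. {Z9} leaves P1 open — so {Z8} is the unique smallest valid adjustment set.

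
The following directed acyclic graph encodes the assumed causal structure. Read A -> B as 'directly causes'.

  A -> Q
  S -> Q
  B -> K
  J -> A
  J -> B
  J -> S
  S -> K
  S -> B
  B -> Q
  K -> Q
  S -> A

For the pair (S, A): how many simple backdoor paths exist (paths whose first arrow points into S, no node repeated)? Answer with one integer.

3

A backdoor path from S to A is any simple undirected path whose first edge points into S (i.e. leaves S via a parent).
Parents of S: {J}.
Enumerating:
  P1: S <- J -> A
  P2: S <- J -> B -> K -> Q <- A
  P3: S <- J -> B -> Q <- A
That exhausts the simple backdoor paths. Count: 3.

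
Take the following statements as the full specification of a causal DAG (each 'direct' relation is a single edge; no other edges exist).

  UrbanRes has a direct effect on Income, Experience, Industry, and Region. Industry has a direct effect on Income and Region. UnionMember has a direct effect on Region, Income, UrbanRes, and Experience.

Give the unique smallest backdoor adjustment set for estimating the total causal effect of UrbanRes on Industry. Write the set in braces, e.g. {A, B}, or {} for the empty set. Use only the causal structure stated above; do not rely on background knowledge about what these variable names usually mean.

{}

Variables eligible for adjustment (non-descendants of UrbanRes, excluding UrbanRes and Industry): {UnionMember}.
Backdoor paths from UrbanRes to Industry:
  P1: UrbanRes <- UnionMember -> Region <- Industry
  P2: UrbanRes <- UnionMember -> Income <- Industry
Each backdoor path contains an unconditioned collider, so every path is already blocked with the empty conditioning set:
  P1: blocked at collider Region (neither it nor any descendant is in the conditioning set).
  P2: blocked at collider Income (neither it nor any descendant is in the conditioning set).
The empty set is therefore the unique smallest valid set.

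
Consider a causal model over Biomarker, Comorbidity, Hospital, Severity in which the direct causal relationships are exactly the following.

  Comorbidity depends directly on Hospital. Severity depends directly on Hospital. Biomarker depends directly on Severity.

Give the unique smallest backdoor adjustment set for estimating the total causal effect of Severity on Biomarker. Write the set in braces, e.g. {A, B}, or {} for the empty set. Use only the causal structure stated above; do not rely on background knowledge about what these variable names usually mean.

{}

Variables eligible for adjustment (non-descendants of Severity, excluding Severity and Biomarker): {Comorbidity, Hospital}.
Backdoor paths from Severity to Biomarker:
  (none)
With no backdoor paths the empty set already satisfies the criterion, and it is trivially minimal.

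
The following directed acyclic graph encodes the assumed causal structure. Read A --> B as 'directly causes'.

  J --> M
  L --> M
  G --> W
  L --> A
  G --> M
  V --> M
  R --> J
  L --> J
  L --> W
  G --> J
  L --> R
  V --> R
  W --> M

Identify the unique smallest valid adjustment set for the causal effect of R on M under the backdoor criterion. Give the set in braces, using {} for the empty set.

{L, V}

Variables eligible for adjustment (non-descendants of R, excluding R and M): {A, G, L, V, W}.
Backdoor paths from R to M:
  P1: R <- L -> J <- G -> W -> M
  P2: R <- L -> J <- G -> M
  P3: R <- L -> J -> M
  P4: R <- L -> W <- G -> J -> M
  P5: R <- L -> W <- G -> M
  P6: R <- L -> W -> M
  P7: R <- L -> M
  P8: R <- V -> M
The empty set is not sufficient: P3 (R <- L -> J -> M) has no collider blocking it and no conditioned non-collider, so it is open.
Try {L, V}:
  P1: blocked at fork node L ∈ conditioning set.
  P2: blocked at fork node L ∈ conditioning set.
  P3: blocked at fork node L ∈ conditioning set.
  P4: blocked at fork node L ∈ conditioning set.
  P5: blocked at fork node L ∈ conditioning set.
  P6: blocked at fork node L ∈ conditioning set.
  P7: blocked at fork node L ∈ conditioning set.
  P8: blocked at fork node V ∈ conditioning set.
{L, V} contains no descendant of R and blocks every backdoor path.
Every element of {L, V} is needed (dropping L leaves P3 open; dropping V leaves P8 open), so no proper subset is valid.
Among all size-2 subsets of the eligible variables, only {L, V} blocks every backdoor path, so it is the unique smallest valid adjustment set.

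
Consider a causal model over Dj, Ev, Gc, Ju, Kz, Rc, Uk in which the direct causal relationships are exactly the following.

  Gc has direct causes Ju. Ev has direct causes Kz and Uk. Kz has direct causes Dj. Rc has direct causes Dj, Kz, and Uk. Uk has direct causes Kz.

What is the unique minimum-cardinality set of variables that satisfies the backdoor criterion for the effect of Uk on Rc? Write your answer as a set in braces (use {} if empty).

{Kz}

Variables eligible for adjustment (non-descendants of Uk, excluding Uk and Rc): {Dj, Gc, Ju, Kz}.
Backdoor paths from Uk to Rc:
  P1: Uk <- Kz <- Dj -> Rc
  P2: Uk <- Kz -> Rc
The empty set is not sufficient: P1 (Uk <- Kz <- Dj -> Rc) has no collider blocking it and no conditioned non-collider, so it is open.
Try {Kz}:
  P1: blocked at chain node Kz ∈ conditioning set.
  P2: blocked at fork node Kz ∈ conditioning set.
{Kz} contains no descendant of Uk and blocks every backdoor path.
No other singleton works — e.g. {Ju} leaves P1 open — so {Kz} is the unique smallest valid adjustment set.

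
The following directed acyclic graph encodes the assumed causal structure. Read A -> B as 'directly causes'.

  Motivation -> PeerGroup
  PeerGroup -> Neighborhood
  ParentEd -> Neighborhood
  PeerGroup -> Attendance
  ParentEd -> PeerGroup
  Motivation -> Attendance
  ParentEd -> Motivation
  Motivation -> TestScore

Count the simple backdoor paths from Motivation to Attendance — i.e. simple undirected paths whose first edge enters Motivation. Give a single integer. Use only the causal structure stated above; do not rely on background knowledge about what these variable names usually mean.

A backdoor path from Motivation to Attendance is any simple undirected path whose first edge points into Motivation (i.e. leaves Motivation via a parent).
Parents of Motivation: {ParentEd}.
Enumerating:
  P1: Motivation <- ParentEd -> PeerGroup -> Attendance
  P2: Motivation <- ParentEd -> Neighborhood <- PeerGroup -> Attendance
That exhausts the simple backdoor paths. Count: 2.

2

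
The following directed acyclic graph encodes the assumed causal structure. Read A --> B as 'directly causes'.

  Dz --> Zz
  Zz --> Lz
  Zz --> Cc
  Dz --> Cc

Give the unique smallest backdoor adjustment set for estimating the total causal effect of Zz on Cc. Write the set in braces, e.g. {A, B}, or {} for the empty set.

Variables eligible for adjustment (non-descendants of Zz, excluding Zz and Cc): {Dz}.
Backdoor paths from Zz to Cc:
  P1: Zz <- Dz -> Cc
The empty set is not sufficient: P1 (Zz <- Dz -> Cc) has no collider blocking it and no conditioned non-collider, so it is open.
Try {Dz}:
  P1: blocked at fork node Dz ∈ conditioning set.
{Dz} contains no descendant of Zz and blocks every backdoor path.
{Dz} is the unique smallest valid adjustment set.

{Dz}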